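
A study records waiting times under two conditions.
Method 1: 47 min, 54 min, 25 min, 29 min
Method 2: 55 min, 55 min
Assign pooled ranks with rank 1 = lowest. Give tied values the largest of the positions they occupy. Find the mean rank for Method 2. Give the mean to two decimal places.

6.00

Sorted (ascending): 25, 29, 47, 54, 55, 55
The 2 values of 55 occupy positions 5–6 → each gets rank 6.
Method 2 values → pooled ranks: 55→6, 55→6
Mean rank = (6 + 6) / 2 = 6.00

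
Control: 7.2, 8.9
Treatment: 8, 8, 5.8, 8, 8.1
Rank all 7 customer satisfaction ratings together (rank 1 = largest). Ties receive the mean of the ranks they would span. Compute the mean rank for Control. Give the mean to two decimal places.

Sorted (descending): 8.9, 8.1, 8, 8, 8, 7.2, 5.8
The 3 values of 8 occupy positions 3–5 → average rank 4.
Control values → pooled ranks: 7.2→6, 8.9→1
Mean rank = (6 + 1) / 2 = 3.50

3.50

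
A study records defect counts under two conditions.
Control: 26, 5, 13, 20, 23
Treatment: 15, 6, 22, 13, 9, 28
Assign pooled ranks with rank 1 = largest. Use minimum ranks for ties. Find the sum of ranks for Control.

28

Sorted (descending): 28, 26, 23, 22, 20, 15, 13, 13, 9, 6, 5
The 2 values of 13 occupy positions 7–8 → each gets rank 7.
Control values → pooled ranks: 26→2, 5→11, 13→7, 20→5, 23→3
Rank sum = 2 + 11 + 7 + 5 + 3 = 28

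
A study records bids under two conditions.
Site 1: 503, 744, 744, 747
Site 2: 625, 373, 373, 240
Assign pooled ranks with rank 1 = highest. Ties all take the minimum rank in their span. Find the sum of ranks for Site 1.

10

Sorted (descending): 747, 744, 744, 625, 503, 373, 373, 240
The 2 values of 744 occupy positions 2–3 → each gets rank 2.
The 2 values of 373 occupy positions 6–7 → each gets rank 6.
Site 1 values → pooled ranks: 503→5, 744→2, 744→2, 747→1
Rank sum = 5 + 2 + 2 + 1 = 10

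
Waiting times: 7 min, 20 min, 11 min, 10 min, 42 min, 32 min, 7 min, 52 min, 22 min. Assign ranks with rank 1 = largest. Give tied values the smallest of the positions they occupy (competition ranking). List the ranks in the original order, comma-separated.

Sorted (descending): 52, 42, 32, 22, 20, 11, 10, 7, 7
The 2 values of 7 occupy positions 8–9 → each gets rank 8.

8, 5, 6, 7, 2, 3, 8, 1, 4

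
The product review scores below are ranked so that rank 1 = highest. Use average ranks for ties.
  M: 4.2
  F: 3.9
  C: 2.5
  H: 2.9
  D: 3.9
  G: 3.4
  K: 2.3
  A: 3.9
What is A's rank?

Sorted (descending): 4.2, 3.9, 3.9, 3.9, 3.4, 2.9, 2.5, 2.3
The 3 values of 3.9 occupy positions 2–4 → average rank 3.
A has value 3.9 → rank 3.

3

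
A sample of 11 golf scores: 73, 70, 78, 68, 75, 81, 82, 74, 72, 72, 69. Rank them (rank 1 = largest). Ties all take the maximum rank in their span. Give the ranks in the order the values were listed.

6, 9, 3, 11, 4, 2, 1, 5, 8, 8, 10

Sorted (descending): 82, 81, 78, 75, 74, 73, 72, 72, 70, 69, 68
The 2 values of 72 occupy positions 7–8 → each gets rank 8.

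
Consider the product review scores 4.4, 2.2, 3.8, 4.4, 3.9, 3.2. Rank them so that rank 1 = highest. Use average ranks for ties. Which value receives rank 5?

3.2

Sorted (descending): 4.4, 4.4, 3.9, 3.8, 3.2, 2.2
The 2 values of 4.4 occupy positions 1–2 → average rank (1+2)/2 = 1.5.
Rank 5 → value 3.2.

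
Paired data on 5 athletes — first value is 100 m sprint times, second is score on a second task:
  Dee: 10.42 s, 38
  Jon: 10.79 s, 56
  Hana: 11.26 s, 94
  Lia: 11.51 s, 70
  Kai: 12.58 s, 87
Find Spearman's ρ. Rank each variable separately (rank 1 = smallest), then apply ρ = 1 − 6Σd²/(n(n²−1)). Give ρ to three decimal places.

Ranks of variable 1: 1, 2, 3, 4, 5
Ranks of variable 2: 1, 2, 5, 3, 4
d = r₁ − r₂: 0, 0, -2, 1, 1
d²: 0, 0, 4, 1, 1; Σd² = 6
ρ = 1 − 6·6/(5·24) = 1 − 36/120 = 0.700

0.700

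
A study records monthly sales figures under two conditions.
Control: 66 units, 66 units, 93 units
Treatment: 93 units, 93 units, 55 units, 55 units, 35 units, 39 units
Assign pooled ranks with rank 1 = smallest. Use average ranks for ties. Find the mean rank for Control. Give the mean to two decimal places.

6.33

Sorted (ascending): 35, 39, 55, 55, 66, 66, 93, 93, 93
The 2 values of 55 occupy positions 3–4 → average rank (3+4)/2 = 3.5.
The 2 values of 66 occupy positions 5–6 → average rank (5+6)/2 = 5.5.
The 3 values of 93 occupy positions 7–9 → average rank 8.
Control values → pooled ranks: 66→5.5, 66→5.5, 93→8
Mean rank = (5.5 + 5.5 + 8) / 3 = 6.33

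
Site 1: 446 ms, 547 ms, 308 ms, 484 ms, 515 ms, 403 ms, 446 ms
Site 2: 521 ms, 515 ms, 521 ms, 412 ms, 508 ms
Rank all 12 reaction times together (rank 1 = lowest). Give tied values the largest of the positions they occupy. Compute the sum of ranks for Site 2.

41

Sorted (ascending): 308, 403, 412, 446, 446, 484, 508, 515, 515, 521, 521, 547
The 2 values of 446 occupy positions 4–5 → each gets rank 5.
The 2 values of 515 occupy positions 8–9 → each gets rank 9.
The 2 values of 521 occupy positions 10–11 → each gets rank 11.
Site 2 values → pooled ranks: 521→11, 515→9, 521→11, 412→3, 508→7
Rank sum = 11 + 9 + 11 + 3 + 7 = 41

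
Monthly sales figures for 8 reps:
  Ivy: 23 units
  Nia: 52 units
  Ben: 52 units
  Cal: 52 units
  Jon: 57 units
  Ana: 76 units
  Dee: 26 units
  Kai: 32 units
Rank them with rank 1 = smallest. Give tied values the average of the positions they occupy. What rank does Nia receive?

5

Sorted (ascending): 23, 26, 32, 52, 52, 52, 57, 76
The 3 values of 52 occupy positions 4–6 → average rank 5.
Nia has value 52 units → rank 5.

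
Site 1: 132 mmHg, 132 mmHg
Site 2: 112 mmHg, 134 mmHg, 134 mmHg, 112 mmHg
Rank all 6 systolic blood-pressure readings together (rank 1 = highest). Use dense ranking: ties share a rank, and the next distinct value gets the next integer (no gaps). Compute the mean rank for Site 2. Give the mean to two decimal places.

Sorted (descending): 134, 134, 132, 132, 112, 112
The 2 values of 134 share dense rank 1.
The 2 values of 132 share dense rank 2.
The 2 values of 112 share dense rank 3.
Site 2 values → pooled ranks: 112→3, 134→1, 134→1, 112→3
Mean rank = (3 + 1 + 1 + 3) / 4 = 2.00

2.00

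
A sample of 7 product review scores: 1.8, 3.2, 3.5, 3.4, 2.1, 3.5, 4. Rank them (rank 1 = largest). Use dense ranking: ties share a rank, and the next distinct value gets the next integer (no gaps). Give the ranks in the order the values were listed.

Sorted (descending): 4, 3.5, 3.5, 3.4, 3.2, 2.1, 1.8
The 2 values of 3.5 share dense rank 2.
Remaining distinct values take the next consecutive integers.

6, 4, 2, 3, 5, 2, 1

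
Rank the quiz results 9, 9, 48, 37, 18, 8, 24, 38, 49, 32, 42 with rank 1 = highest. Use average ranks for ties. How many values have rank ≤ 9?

8

Sorted (descending): 49, 48, 42, 38, 37, 32, 24, 18, 9, 9, 8
The 2 values of 9 occupy positions 9–10 → average rank (9+10)/2 = 9.5.
Ranks ≤ 9: {1, 2, 3, 4, 5, 6, 7, 8} → 8 values.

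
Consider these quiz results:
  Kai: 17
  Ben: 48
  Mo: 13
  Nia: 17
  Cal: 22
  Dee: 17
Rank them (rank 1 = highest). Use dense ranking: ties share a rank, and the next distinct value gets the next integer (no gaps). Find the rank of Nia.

Sorted (descending): 48, 22, 17, 17, 17, 13
The 3 values of 17 share dense rank 3.
Remaining distinct values take the next consecutive integers.
Nia has value 17 → rank 3.

3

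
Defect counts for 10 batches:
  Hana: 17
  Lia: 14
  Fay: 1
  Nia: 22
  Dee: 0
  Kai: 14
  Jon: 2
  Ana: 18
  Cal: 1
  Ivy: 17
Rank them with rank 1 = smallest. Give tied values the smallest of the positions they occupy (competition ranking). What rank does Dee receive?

Sorted (ascending): 0, 1, 1, 2, 14, 14, 17, 17, 18, 22
The 2 values of 1 occupy positions 2–3 → each gets rank 2.
The 2 values of 14 occupy positions 5–6 → each gets rank 5.
The 2 values of 17 occupy positions 7–8 → each gets rank 7.
Dee has value 0 → rank 1.

1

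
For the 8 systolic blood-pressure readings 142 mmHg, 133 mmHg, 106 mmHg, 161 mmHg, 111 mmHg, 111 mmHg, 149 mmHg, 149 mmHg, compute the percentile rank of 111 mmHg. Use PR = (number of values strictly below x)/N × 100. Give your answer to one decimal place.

12.5

N = 8.
Strictly below 111: 1. Equal to 111: 2.
PR = 1/8 × 100 = 12.5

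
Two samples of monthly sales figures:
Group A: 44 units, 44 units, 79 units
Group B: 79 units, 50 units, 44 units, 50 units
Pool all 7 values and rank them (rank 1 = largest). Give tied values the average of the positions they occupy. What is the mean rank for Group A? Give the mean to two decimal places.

4.50

Sorted (descending): 79, 79, 50, 50, 44, 44, 44
The 2 values of 79 occupy positions 1–2 → average rank (1+2)/2 = 1.5.
The 2 values of 50 occupy positions 3–4 → average rank (3+4)/2 = 3.5.
The 3 values of 44 occupy positions 5–7 → average rank 6.
Group A values → pooled ranks: 44→6, 44→6, 79→1.5
Mean rank = (6 + 6 + 1.5) / 3 = 4.50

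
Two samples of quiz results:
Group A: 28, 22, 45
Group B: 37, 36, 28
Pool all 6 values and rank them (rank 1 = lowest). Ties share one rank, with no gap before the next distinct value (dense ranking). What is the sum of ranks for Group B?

9

Sorted (ascending): 22, 28, 28, 36, 37, 45
The 2 values of 28 share dense rank 2.
Remaining distinct values take the next consecutive integers.
Group B values → pooled ranks: 37→4, 36→3, 28→2
Rank sum = 4 + 3 + 2 = 9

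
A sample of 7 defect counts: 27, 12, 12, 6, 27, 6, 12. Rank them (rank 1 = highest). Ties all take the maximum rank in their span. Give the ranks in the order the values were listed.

2, 5, 5, 7, 2, 7, 5

Sorted (descending): 27, 27, 12, 12, 12, 6, 6
The 2 values of 27 occupy positions 1–2 → each gets rank 2.
The 3 values of 12 occupy positions 3–5 → each gets rank 5.
The 2 values of 6 occupy positions 6–7 → each gets rank 7.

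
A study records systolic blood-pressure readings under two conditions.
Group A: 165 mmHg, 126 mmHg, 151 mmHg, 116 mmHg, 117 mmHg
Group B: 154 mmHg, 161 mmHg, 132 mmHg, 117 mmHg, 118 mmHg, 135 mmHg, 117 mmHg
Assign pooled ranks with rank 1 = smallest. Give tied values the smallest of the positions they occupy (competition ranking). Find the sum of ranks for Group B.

45

Sorted (ascending): 116, 117, 117, 117, 118, 126, 132, 135, 151, 154, 161, 165
The 3 values of 117 occupy positions 2–4 → each gets rank 2.
Group B values → pooled ranks: 154→10, 161→11, 132→7, 117→2, 118→5, 135→8, 117→2
Rank sum = 10 + 11 + 7 + 2 + 5 + 8 + 2 = 45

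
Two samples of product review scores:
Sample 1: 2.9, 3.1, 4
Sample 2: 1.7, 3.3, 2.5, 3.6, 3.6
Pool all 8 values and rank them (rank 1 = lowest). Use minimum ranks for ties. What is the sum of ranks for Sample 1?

Sorted (ascending): 1.7, 2.5, 2.9, 3.1, 3.3, 3.6, 3.6, 4
The 2 values of 3.6 occupy positions 6–7 → each gets rank 6.
Sample 1 values → pooled ranks: 2.9→3, 3.1→4, 4→8
Rank sum = 3 + 4 + 8 = 15

15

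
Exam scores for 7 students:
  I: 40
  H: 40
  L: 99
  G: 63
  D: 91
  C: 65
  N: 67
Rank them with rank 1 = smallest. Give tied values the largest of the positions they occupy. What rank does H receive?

2

Sorted (ascending): 40, 40, 63, 65, 67, 91, 99
The 2 values of 40 occupy positions 1–2 → each gets rank 2.
H has value 40 → rank 2.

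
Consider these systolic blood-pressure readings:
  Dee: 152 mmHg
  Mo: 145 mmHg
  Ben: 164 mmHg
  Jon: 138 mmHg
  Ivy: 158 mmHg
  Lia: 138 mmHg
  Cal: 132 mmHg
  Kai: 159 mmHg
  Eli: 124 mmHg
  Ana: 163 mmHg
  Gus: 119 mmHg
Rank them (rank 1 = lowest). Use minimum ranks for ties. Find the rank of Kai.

Sorted (ascending): 119, 124, 132, 138, 138, 145, 152, 158, 159, 163, 164
The 2 values of 138 occupy positions 4–5 → each gets rank 4.
Kai has value 159 mmHg → rank 9.

9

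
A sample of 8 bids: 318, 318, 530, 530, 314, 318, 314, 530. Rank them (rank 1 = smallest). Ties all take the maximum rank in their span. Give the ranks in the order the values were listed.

Sorted (ascending): 314, 314, 318, 318, 318, 530, 530, 530
The 2 values of 314 occupy positions 1–2 → each gets rank 2.
The 3 values of 318 occupy positions 3–5 → each gets rank 5.
The 3 values of 530 occupy positions 6–8 → each gets rank 8.

5, 5, 8, 8, 2, 5, 2, 8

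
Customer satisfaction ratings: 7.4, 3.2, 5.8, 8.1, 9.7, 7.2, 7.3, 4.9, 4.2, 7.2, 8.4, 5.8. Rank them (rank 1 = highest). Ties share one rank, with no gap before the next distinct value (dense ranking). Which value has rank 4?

7.4

Sorted (descending): 9.7, 8.4, 8.1, 7.4, 7.3, 7.2, 7.2, 5.8, 5.8, 4.9, 4.2, 3.2
The 2 values of 7.2 share dense rank 6.
The 2 values of 5.8 share dense rank 7.
Remaining distinct values take the next consecutive integers.
Rank 4 → value 7.4.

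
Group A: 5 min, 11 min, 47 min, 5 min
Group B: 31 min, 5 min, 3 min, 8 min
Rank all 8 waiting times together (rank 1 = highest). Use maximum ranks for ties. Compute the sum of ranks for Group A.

18

Sorted (descending): 47, 31, 11, 8, 5, 5, 5, 3
The 3 values of 5 occupy positions 5–7 → each gets rank 7.
Group A values → pooled ranks: 5→7, 11→3, 47→1, 5→7
Rank sum = 7 + 3 + 1 + 7 = 18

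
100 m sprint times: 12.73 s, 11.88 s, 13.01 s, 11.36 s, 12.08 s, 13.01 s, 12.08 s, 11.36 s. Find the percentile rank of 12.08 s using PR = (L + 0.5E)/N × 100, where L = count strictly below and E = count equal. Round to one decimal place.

50.0

N = 8.
Strictly below 12.08: 3. Equal to 12.08: 2.
PR = (3 + 0.5·2)/8 × 100 = 50.0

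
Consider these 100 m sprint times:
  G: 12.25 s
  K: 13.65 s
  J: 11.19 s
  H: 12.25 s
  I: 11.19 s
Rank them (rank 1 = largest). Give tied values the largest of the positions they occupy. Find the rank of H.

Sorted (descending): 13.65, 12.25, 12.25, 11.19, 11.19
The 2 values of 12.25 occupy positions 2–3 → each gets rank 3.
The 2 values of 11.19 occupy positions 4–5 → each gets rank 5.
H has value 12.25 s → rank 3.

3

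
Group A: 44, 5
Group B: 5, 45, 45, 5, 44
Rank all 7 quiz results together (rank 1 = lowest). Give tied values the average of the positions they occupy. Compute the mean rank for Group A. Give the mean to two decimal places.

3.25

Sorted (ascending): 5, 5, 5, 44, 44, 45, 45
The 3 values of 5 occupy positions 1–3 → average rank 2.
The 2 values of 44 occupy positions 4–5 → average rank (4+5)/2 = 4.5.
The 2 values of 45 occupy positions 6–7 → average rank (6+7)/2 = 6.5.
Group A values → pooled ranks: 44→4.5, 5→2
Mean rank = (4.5 + 2) / 2 = 3.25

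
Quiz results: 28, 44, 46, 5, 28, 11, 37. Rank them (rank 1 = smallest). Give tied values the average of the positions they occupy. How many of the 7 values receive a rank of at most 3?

Sorted (ascending): 5, 11, 28, 28, 37, 44, 46
The 2 values of 28 occupy positions 3–4 → average rank (3+4)/2 = 3.5.
Ranks ≤ 3: {1, 2} → 2 values.

2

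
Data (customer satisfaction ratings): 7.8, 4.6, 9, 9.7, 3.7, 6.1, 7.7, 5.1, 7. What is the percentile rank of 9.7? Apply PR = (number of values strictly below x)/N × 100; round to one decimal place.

N = 9.
Strictly below 9.7: 8. Equal to 9.7: 1.
PR = 8/9 × 100 = 88.9

88.9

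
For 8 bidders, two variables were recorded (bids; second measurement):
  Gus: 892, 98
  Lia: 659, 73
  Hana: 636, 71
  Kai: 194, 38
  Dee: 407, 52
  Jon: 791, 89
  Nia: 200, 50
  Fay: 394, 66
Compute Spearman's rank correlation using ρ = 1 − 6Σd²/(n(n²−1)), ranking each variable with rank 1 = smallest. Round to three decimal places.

0.976

Ranks of variable 1: 8, 6, 5, 1, 4, 7, 2, 3
Ranks of variable 2: 8, 6, 5, 1, 3, 7, 2, 4
d = r₁ − r₂: 0, 0, 0, 0, 1, 0, 0, -1
d²: 0, 0, 0, 0, 1, 0, 0, 1; Σd² = 2
ρ = 1 − 6·2/(8·63) = 1 − 12/504 = 0.976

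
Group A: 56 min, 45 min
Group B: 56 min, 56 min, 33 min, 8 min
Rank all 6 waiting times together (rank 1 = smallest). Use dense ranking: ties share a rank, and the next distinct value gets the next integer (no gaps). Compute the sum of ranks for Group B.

Sorted (ascending): 8, 33, 45, 56, 56, 56
The 3 values of 56 share dense rank 4.
Remaining distinct values take the next consecutive integers.
Group B values → pooled ranks: 56→4, 56→4, 33→2, 8→1
Rank sum = 4 + 4 + 2 + 1 = 11

11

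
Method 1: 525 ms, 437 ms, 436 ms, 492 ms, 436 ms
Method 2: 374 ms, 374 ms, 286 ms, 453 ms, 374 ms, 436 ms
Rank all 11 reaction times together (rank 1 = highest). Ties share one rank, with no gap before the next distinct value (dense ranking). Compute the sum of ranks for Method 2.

Sorted (descending): 525, 492, 453, 437, 436, 436, 436, 374, 374, 374, 286
The 3 values of 436 share dense rank 5.
The 3 values of 374 share dense rank 6.
Remaining distinct values take the next consecutive integers.
Method 2 values → pooled ranks: 374→6, 374→6, 286→7, 453→3, 374→6, 436→5
Rank sum = 6 + 6 + 7 + 3 + 6 + 5 = 33

33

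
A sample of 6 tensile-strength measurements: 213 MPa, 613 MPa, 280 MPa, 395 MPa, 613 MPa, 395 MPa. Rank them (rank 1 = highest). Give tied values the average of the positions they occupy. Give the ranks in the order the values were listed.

6, 1.5, 5, 3.5, 1.5, 3.5

Sorted (descending): 613, 613, 395, 395, 280, 213
The 2 values of 613 occupy positions 1–2 → average rank (1+2)/2 = 1.5.
The 2 values of 395 occupy positions 3–4 → average rank (3+4)/2 = 3.5.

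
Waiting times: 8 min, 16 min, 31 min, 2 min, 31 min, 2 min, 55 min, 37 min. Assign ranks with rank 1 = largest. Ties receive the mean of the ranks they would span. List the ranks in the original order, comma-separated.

Sorted (descending): 55, 37, 31, 31, 16, 8, 2, 2
The 2 values of 31 occupy positions 3–4 → average rank (3+4)/2 = 3.5.
The 2 values of 2 occupy positions 7–8 → average rank (7+8)/2 = 7.5.

6, 5, 3.5, 7.5, 3.5, 7.5, 1, 2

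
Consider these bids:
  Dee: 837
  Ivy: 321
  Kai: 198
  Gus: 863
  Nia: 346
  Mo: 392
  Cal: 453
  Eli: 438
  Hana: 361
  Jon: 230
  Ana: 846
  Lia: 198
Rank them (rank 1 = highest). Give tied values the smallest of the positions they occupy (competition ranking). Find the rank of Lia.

Sorted (descending): 863, 846, 837, 453, 438, 392, 361, 346, 321, 230, 198, 198
The 2 values of 198 occupy positions 11–12 → each gets rank 11.
Lia has value 198 → rank 11.

11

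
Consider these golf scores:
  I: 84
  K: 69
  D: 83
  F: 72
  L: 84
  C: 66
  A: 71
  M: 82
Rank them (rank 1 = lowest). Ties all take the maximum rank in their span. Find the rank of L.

8

Sorted (ascending): 66, 69, 71, 72, 82, 83, 84, 84
The 2 values of 84 occupy positions 7–8 → each gets rank 8.
L has value 84 → rank 8.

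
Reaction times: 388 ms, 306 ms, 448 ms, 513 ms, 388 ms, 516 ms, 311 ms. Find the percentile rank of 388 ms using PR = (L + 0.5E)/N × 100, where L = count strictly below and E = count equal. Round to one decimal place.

N = 7.
Strictly below 388: 2. Equal to 388: 2.
PR = (2 + 0.5·2)/7 × 100 = 42.9

42.9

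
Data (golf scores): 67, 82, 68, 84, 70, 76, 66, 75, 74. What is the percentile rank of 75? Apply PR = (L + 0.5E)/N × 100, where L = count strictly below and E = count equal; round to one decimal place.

61.1

N = 9.
Strictly below 75: 5. Equal to 75: 1.
PR = (5 + 0.5·1)/9 × 100 = 61.1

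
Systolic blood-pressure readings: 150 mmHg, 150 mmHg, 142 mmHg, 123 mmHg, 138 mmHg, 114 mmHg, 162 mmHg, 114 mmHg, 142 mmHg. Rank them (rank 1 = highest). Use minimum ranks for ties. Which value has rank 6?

Sorted (descending): 162, 150, 150, 142, 142, 138, 123, 114, 114
The 2 values of 150 occupy positions 2–3 → each gets rank 2.
The 2 values of 142 occupy positions 4–5 → each gets rank 4.
The 2 values of 114 occupy positions 8–9 → each gets rank 8.
Rank 6 → value 138.

138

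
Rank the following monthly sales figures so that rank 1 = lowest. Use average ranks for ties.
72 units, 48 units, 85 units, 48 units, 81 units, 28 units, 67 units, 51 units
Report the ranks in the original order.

Sorted (ascending): 28, 48, 48, 51, 67, 72, 81, 85
The 2 values of 48 occupy positions 2–3 → average rank (2+3)/2 = 2.5.

6, 2.5, 8, 2.5, 7, 1, 5, 4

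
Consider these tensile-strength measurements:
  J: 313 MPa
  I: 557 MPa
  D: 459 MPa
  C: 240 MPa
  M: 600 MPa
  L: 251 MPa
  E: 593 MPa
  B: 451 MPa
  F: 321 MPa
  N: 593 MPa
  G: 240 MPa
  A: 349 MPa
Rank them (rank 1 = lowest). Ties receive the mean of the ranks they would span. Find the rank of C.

1.5

Sorted (ascending): 240, 240, 251, 313, 321, 349, 451, 459, 557, 593, 593, 600
The 2 values of 240 occupy positions 1–2 → average rank (1+2)/2 = 1.5.
The 2 values of 593 occupy positions 10–11 → average rank (10+11)/2 = 10.5.
C has value 240 MPa → rank 1.5.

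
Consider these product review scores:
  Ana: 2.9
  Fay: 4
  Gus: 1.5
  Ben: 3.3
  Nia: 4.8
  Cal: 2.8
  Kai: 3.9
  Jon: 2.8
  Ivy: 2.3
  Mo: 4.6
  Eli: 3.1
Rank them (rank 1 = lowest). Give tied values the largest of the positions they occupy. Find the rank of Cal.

4

Sorted (ascending): 1.5, 2.3, 2.8, 2.8, 2.9, 3.1, 3.3, 3.9, 4, 4.6, 4.8
The 2 values of 2.8 occupy positions 3–4 → each gets rank 4.
Cal has value 2.8 → rank 4.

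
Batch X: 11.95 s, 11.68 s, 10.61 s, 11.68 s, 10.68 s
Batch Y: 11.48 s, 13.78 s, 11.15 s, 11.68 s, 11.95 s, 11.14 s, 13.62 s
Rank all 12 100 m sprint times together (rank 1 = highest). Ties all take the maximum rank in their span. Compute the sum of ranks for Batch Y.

Sorted (descending): 13.78, 13.62, 11.95, 11.95, 11.68, 11.68, 11.68, 11.48, 11.15, 11.14, 10.68, 10.61
The 2 values of 11.95 occupy positions 3–4 → each gets rank 4.
The 3 values of 11.68 occupy positions 5–7 → each gets rank 7.
Batch Y values → pooled ranks: 11.48→8, 13.78→1, 11.15→9, 11.68→7, 11.95→4, 11.14→10, 13.62→2
Rank sum = 8 + 1 + 9 + 7 + 4 + 10 + 2 = 41

41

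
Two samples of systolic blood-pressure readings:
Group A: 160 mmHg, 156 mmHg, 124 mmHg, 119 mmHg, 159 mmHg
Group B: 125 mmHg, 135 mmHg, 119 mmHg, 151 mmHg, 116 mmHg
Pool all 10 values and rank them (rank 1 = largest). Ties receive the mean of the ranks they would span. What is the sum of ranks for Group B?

33.5

Sorted (descending): 160, 159, 156, 151, 135, 125, 124, 119, 119, 116
The 2 values of 119 occupy positions 8–9 → average rank (8+9)/2 = 8.5.
Group B values → pooled ranks: 125→6, 135→5, 119→8.5, 151→4, 116→10
Rank sum = 6 + 5 + 8.5 + 4 + 10 = 33.5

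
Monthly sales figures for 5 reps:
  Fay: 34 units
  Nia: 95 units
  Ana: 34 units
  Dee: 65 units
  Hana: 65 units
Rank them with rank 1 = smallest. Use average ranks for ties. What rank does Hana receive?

3.5

Sorted (ascending): 34, 34, 65, 65, 95
The 2 values of 34 occupy positions 1–2 → average rank (1+2)/2 = 1.5.
The 2 values of 65 occupy positions 3–4 → average rank (3+4)/2 = 3.5.
Hana has value 65 units → rank 3.5.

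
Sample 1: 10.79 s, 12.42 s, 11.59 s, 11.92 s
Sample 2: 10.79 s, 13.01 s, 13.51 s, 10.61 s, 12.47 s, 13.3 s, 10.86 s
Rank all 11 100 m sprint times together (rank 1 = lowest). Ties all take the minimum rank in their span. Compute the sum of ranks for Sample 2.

Sorted (ascending): 10.61, 10.79, 10.79, 10.86, 11.59, 11.92, 12.42, 12.47, 13.01, 13.3, 13.51
The 2 values of 10.79 occupy positions 2–3 → each gets rank 2.
Sample 2 values → pooled ranks: 10.79→2, 13.01→9, 13.51→11, 10.61→1, 12.47→8, 13.3→10, 10.86→4
Rank sum = 2 + 9 + 11 + 1 + 8 + 10 + 4 = 45

45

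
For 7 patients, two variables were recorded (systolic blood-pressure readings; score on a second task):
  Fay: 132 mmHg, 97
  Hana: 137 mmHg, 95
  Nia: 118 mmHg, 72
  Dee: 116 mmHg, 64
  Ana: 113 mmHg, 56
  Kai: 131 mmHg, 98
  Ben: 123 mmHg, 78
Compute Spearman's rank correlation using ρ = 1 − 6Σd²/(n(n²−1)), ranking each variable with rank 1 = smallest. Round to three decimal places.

Ranks of variable 1: 6, 7, 3, 2, 1, 5, 4
Ranks of variable 2: 6, 5, 3, 2, 1, 7, 4
d = r₁ − r₂: 0, 2, 0, 0, 0, -2, 0
d²: 0, 4, 0, 0, 0, 4, 0; Σd² = 8
ρ = 1 − 6·8/(7·48) = 1 − 48/336 = 0.857

0.857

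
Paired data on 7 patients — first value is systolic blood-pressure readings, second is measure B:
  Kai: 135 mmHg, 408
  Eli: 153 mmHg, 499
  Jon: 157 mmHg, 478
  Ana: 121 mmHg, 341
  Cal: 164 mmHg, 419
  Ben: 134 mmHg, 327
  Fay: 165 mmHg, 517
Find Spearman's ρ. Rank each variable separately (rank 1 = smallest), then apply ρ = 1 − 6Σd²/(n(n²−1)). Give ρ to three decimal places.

0.821

Ranks of variable 1: 3, 4, 5, 1, 6, 2, 7
Ranks of variable 2: 3, 6, 5, 2, 4, 1, 7
d = r₁ − r₂: 0, -2, 0, -1, 2, 1, 0
d²: 0, 4, 0, 1, 4, 1, 0; Σd² = 10
ρ = 1 − 6·10/(7·48) = 1 − 60/336 = 0.821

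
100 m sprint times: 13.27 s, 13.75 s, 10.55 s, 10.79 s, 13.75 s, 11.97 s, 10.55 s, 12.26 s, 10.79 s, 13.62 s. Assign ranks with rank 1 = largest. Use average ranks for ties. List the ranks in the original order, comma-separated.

4, 1.5, 9.5, 7.5, 1.5, 6, 9.5, 5, 7.5, 3

Sorted (descending): 13.75, 13.75, 13.62, 13.27, 12.26, 11.97, 10.79, 10.79, 10.55, 10.55
The 2 values of 13.75 occupy positions 1–2 → average rank (1+2)/2 = 1.5.
The 2 values of 10.79 occupy positions 7–8 → average rank (7+8)/2 = 7.5.
The 2 values of 10.55 occupy positions 9–10 → average rank (9+10)/2 = 9.5.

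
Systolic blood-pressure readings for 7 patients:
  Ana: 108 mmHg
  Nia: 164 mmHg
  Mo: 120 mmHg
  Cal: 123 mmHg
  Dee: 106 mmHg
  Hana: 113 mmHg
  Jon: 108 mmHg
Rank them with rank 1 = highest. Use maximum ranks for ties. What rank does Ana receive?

Sorted (descending): 164, 123, 120, 113, 108, 108, 106
The 2 values of 108 occupy positions 5–6 → each gets rank 6.
Ana has value 108 mmHg → rank 6.

6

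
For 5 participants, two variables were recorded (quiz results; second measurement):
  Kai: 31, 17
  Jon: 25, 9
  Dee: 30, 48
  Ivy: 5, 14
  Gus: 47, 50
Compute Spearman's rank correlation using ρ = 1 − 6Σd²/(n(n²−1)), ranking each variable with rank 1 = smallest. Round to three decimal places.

Ranks of variable 1: 4, 2, 3, 1, 5
Ranks of variable 2: 3, 1, 4, 2, 5
d = r₁ − r₂: 1, 1, -1, -1, 0
d²: 1, 1, 1, 1, 0; Σd² = 4
ρ = 1 − 6·4/(5·24) = 1 − 24/120 = 0.800

0.800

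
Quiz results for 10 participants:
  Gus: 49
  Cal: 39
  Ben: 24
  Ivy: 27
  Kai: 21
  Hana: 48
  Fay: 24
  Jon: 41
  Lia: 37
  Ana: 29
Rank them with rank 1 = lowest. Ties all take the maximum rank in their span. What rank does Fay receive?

Sorted (ascending): 21, 24, 24, 27, 29, 37, 39, 41, 48, 49
The 2 values of 24 occupy positions 2–3 → each gets rank 3.
Fay has value 24 → rank 3.

3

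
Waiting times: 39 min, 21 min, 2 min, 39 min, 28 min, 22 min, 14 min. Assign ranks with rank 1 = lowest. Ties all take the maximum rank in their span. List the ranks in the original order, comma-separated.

Sorted (ascending): 2, 14, 21, 22, 28, 39, 39
The 2 values of 39 occupy positions 6–7 → each gets rank 7.

7, 3, 1, 7, 5, 4, 2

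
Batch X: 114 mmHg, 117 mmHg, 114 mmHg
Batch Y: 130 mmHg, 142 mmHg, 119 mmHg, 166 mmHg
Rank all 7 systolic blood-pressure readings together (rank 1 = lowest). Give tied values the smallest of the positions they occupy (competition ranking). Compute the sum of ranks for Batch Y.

Sorted (ascending): 114, 114, 117, 119, 130, 142, 166
The 2 values of 114 occupy positions 1–2 → each gets rank 1.
Batch Y values → pooled ranks: 130→5, 142→6, 119→4, 166→7
Rank sum = 5 + 6 + 4 + 7 = 22

22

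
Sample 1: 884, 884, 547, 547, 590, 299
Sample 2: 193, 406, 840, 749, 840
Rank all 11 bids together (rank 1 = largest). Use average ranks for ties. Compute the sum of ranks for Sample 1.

Sorted (descending): 884, 884, 840, 840, 749, 590, 547, 547, 406, 299, 193
The 2 values of 884 occupy positions 1–2 → average rank (1+2)/2 = 1.5.
The 2 values of 840 occupy positions 3–4 → average rank (3+4)/2 = 3.5.
The 2 values of 547 occupy positions 7–8 → average rank (7+8)/2 = 7.5.
Sample 1 values → pooled ranks: 884→1.5, 884→1.5, 547→7.5, 547→7.5, 590→6, 299→10
Rank sum = 1.5 + 1.5 + 7.5 + 7.5 + 6 + 10 = 34

34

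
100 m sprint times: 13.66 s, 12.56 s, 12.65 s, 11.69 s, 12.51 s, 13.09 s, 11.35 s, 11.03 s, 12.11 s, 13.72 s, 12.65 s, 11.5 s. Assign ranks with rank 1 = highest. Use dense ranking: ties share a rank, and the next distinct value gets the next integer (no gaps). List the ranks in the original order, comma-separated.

2, 5, 4, 8, 6, 3, 10, 11, 7, 1, 4, 9

Sorted (descending): 13.72, 13.66, 13.09, 12.65, 12.65, 12.56, 12.51, 12.11, 11.69, 11.5, 11.35, 11.03
The 2 values of 12.65 share dense rank 4.
Remaining distinct values take the next consecutive integers.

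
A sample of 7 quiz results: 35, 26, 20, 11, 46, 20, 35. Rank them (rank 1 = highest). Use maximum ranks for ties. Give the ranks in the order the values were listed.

Sorted (descending): 46, 35, 35, 26, 20, 20, 11
The 2 values of 35 occupy positions 2–3 → each gets rank 3.
The 2 values of 20 occupy positions 5–6 → each gets rank 6.

3, 4, 6, 7, 1, 6, 3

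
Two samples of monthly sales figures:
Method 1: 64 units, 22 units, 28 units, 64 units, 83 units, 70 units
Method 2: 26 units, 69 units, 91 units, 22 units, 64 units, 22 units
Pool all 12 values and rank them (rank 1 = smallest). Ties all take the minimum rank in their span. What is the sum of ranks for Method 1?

39

Sorted (ascending): 22, 22, 22, 26, 28, 64, 64, 64, 69, 70, 83, 91
The 3 values of 22 occupy positions 1–3 → each gets rank 1.
The 3 values of 64 occupy positions 6–8 → each gets rank 6.
Method 1 values → pooled ranks: 64→6, 22→1, 28→5, 64→6, 83→11, 70→10
Rank sum = 6 + 1 + 5 + 6 + 11 + 10 = 39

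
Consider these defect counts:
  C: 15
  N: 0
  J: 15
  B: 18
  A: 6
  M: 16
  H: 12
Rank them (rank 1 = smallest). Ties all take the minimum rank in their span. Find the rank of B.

7

Sorted (ascending): 0, 6, 12, 15, 15, 16, 18
The 2 values of 15 occupy positions 4–5 → each gets rank 4.
B has value 18 → rank 7.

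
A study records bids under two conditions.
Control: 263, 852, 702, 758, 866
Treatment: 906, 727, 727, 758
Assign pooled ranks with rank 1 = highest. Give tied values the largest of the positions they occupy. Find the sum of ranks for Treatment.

20

Sorted (descending): 906, 866, 852, 758, 758, 727, 727, 702, 263
The 2 values of 758 occupy positions 4–5 → each gets rank 5.
The 2 values of 727 occupy positions 6–7 → each gets rank 7.
Treatment values → pooled ranks: 906→1, 727→7, 727→7, 758→5
Rank sum = 1 + 7 + 7 + 5 = 20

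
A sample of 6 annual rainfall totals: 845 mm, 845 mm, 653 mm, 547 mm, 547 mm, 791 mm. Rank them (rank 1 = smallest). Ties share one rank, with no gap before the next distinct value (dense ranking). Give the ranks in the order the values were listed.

Sorted (ascending): 547, 547, 653, 791, 845, 845
The 2 values of 547 share dense rank 1.
The 2 values of 845 share dense rank 4.
Remaining distinct values take the next consecutive integers.

4, 4, 2, 1, 1, 3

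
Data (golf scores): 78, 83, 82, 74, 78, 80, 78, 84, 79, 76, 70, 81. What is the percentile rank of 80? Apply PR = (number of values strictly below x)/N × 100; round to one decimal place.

58.3

N = 12.
Strictly below 80: 7. Equal to 80: 1.
PR = 7/12 × 100 = 58.3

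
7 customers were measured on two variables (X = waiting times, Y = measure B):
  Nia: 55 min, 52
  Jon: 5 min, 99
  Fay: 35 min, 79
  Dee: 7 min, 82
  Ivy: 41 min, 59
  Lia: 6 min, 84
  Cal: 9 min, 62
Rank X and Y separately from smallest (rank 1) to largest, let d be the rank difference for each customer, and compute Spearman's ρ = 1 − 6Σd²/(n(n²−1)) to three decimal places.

-0.964

Ranks of variable 1: 7, 1, 5, 3, 6, 2, 4
Ranks of variable 2: 1, 7, 4, 5, 2, 6, 3
d = r₁ − r₂: 6, -6, 1, -2, 4, -4, 1
d²: 36, 36, 1, 4, 16, 16, 1; Σd² = 110
ρ = 1 − 6·110/(7·48) = 1 − 660/336 = -0.964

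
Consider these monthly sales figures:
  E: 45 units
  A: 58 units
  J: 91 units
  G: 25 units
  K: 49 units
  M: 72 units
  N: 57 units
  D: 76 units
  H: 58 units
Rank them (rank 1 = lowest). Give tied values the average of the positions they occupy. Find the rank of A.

Sorted (ascending): 25, 45, 49, 57, 58, 58, 72, 76, 91
The 2 values of 58 occupy positions 5–6 → average rank (5+6)/2 = 5.5.
A has value 58 units → rank 5.5.

5.5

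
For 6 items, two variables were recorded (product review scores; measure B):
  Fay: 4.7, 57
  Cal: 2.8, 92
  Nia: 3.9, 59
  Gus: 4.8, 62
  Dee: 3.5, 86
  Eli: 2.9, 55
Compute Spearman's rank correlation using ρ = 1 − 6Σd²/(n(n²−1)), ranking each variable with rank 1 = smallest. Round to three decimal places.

Ranks of variable 1: 5, 1, 4, 6, 3, 2
Ranks of variable 2: 2, 6, 3, 4, 5, 1
d = r₁ − r₂: 3, -5, 1, 2, -2, 1
d²: 9, 25, 1, 4, 4, 1; Σd² = 44
ρ = 1 − 6·44/(6·35) = 1 − 264/210 = -0.257

-0.257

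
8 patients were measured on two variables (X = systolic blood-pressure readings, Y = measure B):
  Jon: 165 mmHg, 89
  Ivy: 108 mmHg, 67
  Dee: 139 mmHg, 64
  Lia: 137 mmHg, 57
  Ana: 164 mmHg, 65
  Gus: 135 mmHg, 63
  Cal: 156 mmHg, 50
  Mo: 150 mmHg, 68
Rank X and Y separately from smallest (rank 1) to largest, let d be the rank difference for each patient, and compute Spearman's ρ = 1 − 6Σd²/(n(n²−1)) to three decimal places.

Ranks of variable 1: 8, 1, 4, 3, 7, 2, 6, 5
Ranks of variable 2: 8, 6, 4, 2, 5, 3, 1, 7
d = r₁ − r₂: 0, -5, 0, 1, 2, -1, 5, -2
d²: 0, 25, 0, 1, 4, 1, 25, 4; Σd² = 60
ρ = 1 − 6·60/(8·63) = 1 − 360/504 = 0.286

0.286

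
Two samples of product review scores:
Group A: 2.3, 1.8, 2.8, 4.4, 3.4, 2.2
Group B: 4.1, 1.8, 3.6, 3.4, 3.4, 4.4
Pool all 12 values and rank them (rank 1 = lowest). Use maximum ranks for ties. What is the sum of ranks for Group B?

Sorted (ascending): 1.8, 1.8, 2.2, 2.3, 2.8, 3.4, 3.4, 3.4, 3.6, 4.1, 4.4, 4.4
The 2 values of 1.8 occupy positions 1–2 → each gets rank 2.
The 3 values of 3.4 occupy positions 6–8 → each gets rank 8.
The 2 values of 4.4 occupy positions 11–12 → each gets rank 12.
Group B values → pooled ranks: 4.1→10, 1.8→2, 3.6→9, 3.4→8, 3.4→8, 4.4→12
Rank sum = 10 + 2 + 9 + 8 + 8 + 12 = 49

49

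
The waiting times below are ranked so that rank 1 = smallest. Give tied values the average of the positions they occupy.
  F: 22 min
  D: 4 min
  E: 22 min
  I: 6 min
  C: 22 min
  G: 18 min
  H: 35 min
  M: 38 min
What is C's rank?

Sorted (ascending): 4, 6, 18, 22, 22, 22, 35, 38
The 3 values of 22 occupy positions 4–6 → average rank 5.
C has value 22 min → rank 5.

5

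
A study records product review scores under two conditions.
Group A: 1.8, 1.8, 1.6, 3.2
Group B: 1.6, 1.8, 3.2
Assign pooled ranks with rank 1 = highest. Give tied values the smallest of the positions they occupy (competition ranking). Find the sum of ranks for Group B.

Sorted (descending): 3.2, 3.2, 1.8, 1.8, 1.8, 1.6, 1.6
The 2 values of 3.2 occupy positions 1–2 → each gets rank 1.
The 3 values of 1.8 occupy positions 3–5 → each gets rank 3.
The 2 values of 1.6 occupy positions 6–7 → each gets rank 6.
Group B values → pooled ranks: 1.6→6, 1.8→3, 3.2→1
Rank sum = 6 + 3 + 1 = 10

10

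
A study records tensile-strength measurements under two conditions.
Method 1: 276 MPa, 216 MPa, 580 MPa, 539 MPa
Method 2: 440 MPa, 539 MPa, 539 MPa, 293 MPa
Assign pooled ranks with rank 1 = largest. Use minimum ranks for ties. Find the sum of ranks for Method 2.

Sorted (descending): 580, 539, 539, 539, 440, 293, 276, 216
The 3 values of 539 occupy positions 2–4 → each gets rank 2.
Method 2 values → pooled ranks: 440→5, 539→2, 539→2, 293→6
Rank sum = 5 + 2 + 2 + 6 = 15

15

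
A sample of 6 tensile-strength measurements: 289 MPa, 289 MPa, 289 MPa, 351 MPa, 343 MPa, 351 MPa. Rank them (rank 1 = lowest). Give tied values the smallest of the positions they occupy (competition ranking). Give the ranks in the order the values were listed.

1, 1, 1, 5, 4, 5

Sorted (ascending): 289, 289, 289, 343, 351, 351
The 3 values of 289 occupy positions 1–3 → each gets rank 1.
The 2 values of 351 occupy positions 5–6 → each gets rank 5.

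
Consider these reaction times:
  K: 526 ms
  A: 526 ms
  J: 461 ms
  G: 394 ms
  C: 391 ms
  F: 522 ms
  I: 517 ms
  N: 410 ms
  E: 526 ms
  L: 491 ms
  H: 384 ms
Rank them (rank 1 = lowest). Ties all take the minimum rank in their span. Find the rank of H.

Sorted (ascending): 384, 391, 394, 410, 461, 491, 517, 522, 526, 526, 526
The 3 values of 526 occupy positions 9–11 → each gets rank 9.
H has value 384 ms → rank 1.

1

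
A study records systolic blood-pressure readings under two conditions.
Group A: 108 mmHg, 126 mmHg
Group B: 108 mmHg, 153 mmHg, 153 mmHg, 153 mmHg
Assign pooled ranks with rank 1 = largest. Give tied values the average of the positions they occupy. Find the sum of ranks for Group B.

Sorted (descending): 153, 153, 153, 126, 108, 108
The 3 values of 153 occupy positions 1–3 → average rank 2.
The 2 values of 108 occupy positions 5–6 → average rank (5+6)/2 = 5.5.
Group B values → pooled ranks: 108→5.5, 153→2, 153→2, 153→2
Rank sum = 5.5 + 2 + 2 + 2 = 11.5

11.5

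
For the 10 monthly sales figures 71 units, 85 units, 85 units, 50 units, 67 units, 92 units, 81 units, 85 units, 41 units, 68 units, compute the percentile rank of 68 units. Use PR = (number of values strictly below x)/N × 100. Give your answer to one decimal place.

N = 10.
Strictly below 68: 3. Equal to 68: 1.
PR = 3/10 × 100 = 30.0

30.0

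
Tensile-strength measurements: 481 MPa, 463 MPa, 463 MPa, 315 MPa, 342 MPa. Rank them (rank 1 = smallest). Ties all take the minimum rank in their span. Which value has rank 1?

Sorted (ascending): 315, 342, 463, 463, 481
The 2 values of 463 occupy positions 3–4 → each gets rank 3.
Rank 1 → value 315.

315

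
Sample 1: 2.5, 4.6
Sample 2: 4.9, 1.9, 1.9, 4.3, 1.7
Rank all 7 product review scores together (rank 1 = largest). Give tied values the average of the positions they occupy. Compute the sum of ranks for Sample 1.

6

Sorted (descending): 4.9, 4.6, 4.3, 2.5, 1.9, 1.9, 1.7
The 2 values of 1.9 occupy positions 5–6 → average rank (5+6)/2 = 5.5.
Sample 1 values → pooled ranks: 2.5→4, 4.6→2
Rank sum = 4 + 2 = 6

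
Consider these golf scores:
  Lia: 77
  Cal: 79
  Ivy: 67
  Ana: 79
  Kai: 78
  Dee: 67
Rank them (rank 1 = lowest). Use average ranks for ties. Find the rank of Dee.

Sorted (ascending): 67, 67, 77, 78, 79, 79
The 2 values of 67 occupy positions 1–2 → average rank (1+2)/2 = 1.5.
The 2 values of 79 occupy positions 5–6 → average rank (5+6)/2 = 5.5.
Dee has value 67 → rank 1.5.

1.5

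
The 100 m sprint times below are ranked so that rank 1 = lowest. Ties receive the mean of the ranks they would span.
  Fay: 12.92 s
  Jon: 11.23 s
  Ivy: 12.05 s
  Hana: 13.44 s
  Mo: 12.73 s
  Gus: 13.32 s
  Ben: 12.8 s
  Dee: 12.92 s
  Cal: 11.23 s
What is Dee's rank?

Sorted (ascending): 11.23, 11.23, 12.05, 12.73, 12.8, 12.92, 12.92, 13.32, 13.44
The 2 values of 11.23 occupy positions 1–2 → average rank (1+2)/2 = 1.5.
The 2 values of 12.92 occupy positions 6–7 → average rank (6+7)/2 = 6.5.
Dee has value 12.92 s → rank 6.5.

6.5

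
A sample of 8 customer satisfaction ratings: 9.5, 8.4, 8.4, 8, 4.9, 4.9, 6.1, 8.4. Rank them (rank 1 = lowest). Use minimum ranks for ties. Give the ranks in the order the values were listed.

Sorted (ascending): 4.9, 4.9, 6.1, 8, 8.4, 8.4, 8.4, 9.5
The 2 values of 4.9 occupy positions 1–2 → each gets rank 1.
The 3 values of 8.4 occupy positions 5–7 → each gets rank 5.

8, 5, 5, 4, 1, 1, 3, 5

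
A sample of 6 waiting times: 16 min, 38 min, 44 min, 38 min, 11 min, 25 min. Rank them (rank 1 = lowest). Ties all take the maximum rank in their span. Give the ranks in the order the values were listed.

Sorted (ascending): 11, 16, 25, 38, 38, 44
The 2 values of 38 occupy positions 4–5 → each gets rank 5.

2, 5, 6, 5, 1, 3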